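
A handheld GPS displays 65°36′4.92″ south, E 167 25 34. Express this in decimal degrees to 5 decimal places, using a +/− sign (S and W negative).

-65.60137, 167.42611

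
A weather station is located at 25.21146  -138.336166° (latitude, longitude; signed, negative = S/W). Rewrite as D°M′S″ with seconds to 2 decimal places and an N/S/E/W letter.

Latitude: 0.211460° → 12.68760′; 0.68760 × 60 = 41.2560″
Longitude is negative → W; |value| = 138.336166
λ: whole degrees 138; 20.16996′ → 20′ and 10.1976″

25°12′41.26″ N, 138°20′10.20″ W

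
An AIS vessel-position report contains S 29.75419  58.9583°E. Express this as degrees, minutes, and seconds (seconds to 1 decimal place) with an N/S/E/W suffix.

29°45′15.1″ S, 58°57′29.9″ E

φ: 0.754190 × 60 = 45.25140′ → 45′, remainder × 60 = 15.084″
λ: whole degrees 58; 57.49800′ → 57′ and 29.880″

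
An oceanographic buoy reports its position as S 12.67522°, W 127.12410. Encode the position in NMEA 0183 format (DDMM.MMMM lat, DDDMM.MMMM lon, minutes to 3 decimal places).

1240.513,S / 12707.446,W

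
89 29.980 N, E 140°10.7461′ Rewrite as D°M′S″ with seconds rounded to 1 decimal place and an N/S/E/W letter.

89°29′58.8″ N, 140°10′44.8″ E

φ: 29.98000′ → 29′ and 0.98000 × 60 = 58.800″
Longitude: fractional minutes 0.74610 × 60 = 44.766″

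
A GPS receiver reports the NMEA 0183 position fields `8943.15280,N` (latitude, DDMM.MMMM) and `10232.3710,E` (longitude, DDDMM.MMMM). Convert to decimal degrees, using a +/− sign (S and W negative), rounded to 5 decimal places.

89.71921, 102.53952

Latitude: degrees = first 2 digits = 89, minutes = 43.1528; 89 + 43.1528/60 = 89.719213
N ⇒ keep positive
Longitude: split at 3 digits → 102° and 32.371′; 102 + 32.371/60 = 102.539517
E → positive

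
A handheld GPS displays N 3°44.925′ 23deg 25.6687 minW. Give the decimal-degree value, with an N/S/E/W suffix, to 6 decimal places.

3.748750° N, 23.427812° W

φ: 3 + 44.925/60 = 3.7487500
λ: 23 + 25.6687/60 = 23.4278117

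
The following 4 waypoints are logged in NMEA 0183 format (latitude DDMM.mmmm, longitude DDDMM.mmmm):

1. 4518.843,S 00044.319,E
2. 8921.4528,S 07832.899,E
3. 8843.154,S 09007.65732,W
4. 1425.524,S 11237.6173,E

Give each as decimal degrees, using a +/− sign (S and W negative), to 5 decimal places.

1. -45.31405, 0.73865
2. -89.35755, 78.54832
3. -88.71923, -90.12762
4. -14.42540, 112.62696

Point 1:
  φ: degrees = first 2 digits = 45, minutes = 18.843; 45 + 18.843/60 = 45.314050
  hemisphere S, so the sign is −
  Longitude: split at 3 digits → 000° and 44.319′; 0 + 44.319/60 = 0.738650
  E ⇒ keep positive
Point 2:
  Latitude: split at 2 digits → 89° and 21.4528′; 89 + 21.4528/60 = 89.357547
  S ⇒ negate
  Longitude: degrees = first 3 digits = 78, minutes = 32.899; 78 + 32.899/60 = 78.548317
  E → positive
Point 3:
  Lat: degrees = first 2 digits = 88, minutes = 43.154; 88 + 43.154/60 = 88.719233
  S ⇒ negate
  Lon: degrees = first 3 digits = 90, minutes = 7.65732; 90 + 7.65732/60 = 90.127622
  hemisphere W, so the sign is −
Point 4:
  Latitude: split at 2 digits → 14° and 25.524′; 14 + 25.524/60 = 14.425400
  S ⇒ negate
  Longitude: degrees = first 3 digits = 112, minutes = 37.6173; 112 + 37.6173/60 = 112.626955
  E ⇒ keep positive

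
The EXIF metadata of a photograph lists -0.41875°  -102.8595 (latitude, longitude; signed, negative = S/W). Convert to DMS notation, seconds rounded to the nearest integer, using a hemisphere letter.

0°25′8″ S, 102°51′34″ W

Latitude is negative → S; |value| = 0.418750
φ: 0.418750° → 25.12500′; 0.12500 × 60 = 7.50″
Longitude is negative → W; |value| = 102.859500
Longitude: 0.859500° → 51.57000′; 0.57000 × 60 = 34.20″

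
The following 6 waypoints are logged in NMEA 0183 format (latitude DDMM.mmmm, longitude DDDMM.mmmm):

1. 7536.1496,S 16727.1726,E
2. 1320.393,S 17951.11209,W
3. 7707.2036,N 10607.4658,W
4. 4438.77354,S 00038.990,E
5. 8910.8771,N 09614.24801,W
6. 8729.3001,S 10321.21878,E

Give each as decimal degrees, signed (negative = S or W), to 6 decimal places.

1. -75.602493, 167.452877
2. -13.339883, -179.851868
3. 77.120060, -106.124430
4. -44.646226, 0.649833
5. 89.181285, -96.237467
6. -87.488335, 103.353646

Point 1:
  Latitude: degrees = first 2 digits = 75, minutes = 36.1496; 75 + 36.1496/60 = 75.6024933
  S ⇒ negate
  Lon: split at 3 digits → 167° and 27.1726′; 167 + 27.1726/60 = 167.4528767
  E → positive
Point 2:
  Lat: split at 2 digits → 13° and 20.393′; 13 + 20.393/60 = 13.3398833
  S → negative
  Lon: split at 3 digits → 179° and 51.11209′; 179 + 51.11209/60 = 179.8518682
  W → negative
Point 3:
  Latitude: split at 2 digits → 77° and 7.2036′; 77 + 7.2036/60 = 77.1200600
  N → positive
  Lon: degrees = first 3 digits = 106, minutes = 7.4658; 106 + 7.4658/60 = 106.1244300
  W ⇒ negate
Point 4:
  Latitude: degrees = first 2 digits = 44, minutes = 38.77354; 44 + 38.77354/60 = 44.6462257
  hemisphere S, so the sign is −
  Lon: degrees = first 3 digits = 0, minutes = 38.99; 0 + 38.99/60 = 0.6498333
  E ⇒ keep positive
Point 5:
  Latitude: split at 2 digits → 89° and 10.8771′; 89 + 10.8771/60 = 89.1812850
  N ⇒ keep positive
  λ: split at 3 digits → 096° and 14.24801′; 96 + 14.24801/60 = 96.2374668
  hemisphere W, so the sign is −
Point 6:
  Lat: split at 2 digits → 87° and 29.3001′; 87 + 29.3001/60 = 87.4883350
  S → negative
  Longitude: split at 3 digits → 103° and 21.21878′; 103 + 21.21878/60 = 103.3536463
  E → positive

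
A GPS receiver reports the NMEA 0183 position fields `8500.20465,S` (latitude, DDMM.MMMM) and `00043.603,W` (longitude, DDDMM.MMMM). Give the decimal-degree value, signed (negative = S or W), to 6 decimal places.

-85.003411, -0.726717

φ: split at 2 digits → 85° and 0.20465′; 85 + 0.20465/60 = 85.0034108
S → negative
Lon: split at 3 digits → 000° and 43.603′; 0 + 43.603/60 = 0.7267167
W ⇒ negate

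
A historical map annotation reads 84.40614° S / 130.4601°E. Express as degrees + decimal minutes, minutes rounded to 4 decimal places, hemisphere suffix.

84° 24.3684′ S, 130° 27.6060′ E

Latitude: fractional part 0.406140 → 24.368400 minutes
Longitude: minutes = (130.460100 − 130) × 60 = 27.606000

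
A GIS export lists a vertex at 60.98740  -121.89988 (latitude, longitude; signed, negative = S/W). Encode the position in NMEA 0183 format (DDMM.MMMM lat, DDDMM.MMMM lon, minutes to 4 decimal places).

Latitude: fractional part 0.987400 → 59.244000 minutes
Longitude is negative → W; |value| = 121.899880
Longitude: 121° + 0.899880 × 60 = 121° 53.992800′

6059.2440,N / 12153.9928,W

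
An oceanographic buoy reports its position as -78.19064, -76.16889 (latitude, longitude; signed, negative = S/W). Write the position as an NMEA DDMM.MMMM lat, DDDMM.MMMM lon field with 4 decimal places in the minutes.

7811.4384,S / 07610.1334,W

Latitude is negative → S; |value| = 78.190640
Lat: fractional part 0.190640 → 11.438400 minutes
Longitude is negative → W; |value| = 76.168890
Longitude: minutes = (76.168890 − 76) × 60 = 10.133400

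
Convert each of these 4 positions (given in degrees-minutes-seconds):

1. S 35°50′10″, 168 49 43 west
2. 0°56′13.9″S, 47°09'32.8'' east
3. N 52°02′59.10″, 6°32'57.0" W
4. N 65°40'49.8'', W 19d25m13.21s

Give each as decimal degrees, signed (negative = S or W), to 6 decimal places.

1. -35.836111, -168.828611
2. -0.937194, 47.159111
3. 52.049750, -6.549167
4. 65.680500, -19.420336

Point 1:
  Lat: 35 + 50/60 + 10/3600 = 35.8361111
  hemisphere S, so the sign is −
  Lon: 168 + 49/60 + 43/3600 = 168.8286111
  W → negative
Point 2:
  φ: 0 + 56/60 + 13.9/3600 = 0.9371944
  hemisphere S, so the sign is −
  Lon: 9′ + 32.8″ = 9.54667′; 47 + 9.54667/60 = 47.1591111
  E → positive
Point 3:
  Lat: 2′ + 59.1″ = 2.98500′; 52 + 2.98500/60 = 52.0497500
  N ⇒ keep positive
  Longitude: 6 + 32/60 + 57/3600 = 6.5491667
  W ⇒ negate
Point 4:
  Latitude: 40′ + 49.8″ = 40.83000′; 65 + 40.83000/60 = 65.6805000
  N ⇒ keep positive
  Longitude: 25′ + 13.21″ = 25.22017′; 19 + 25.22017/60 = 19.4203361
  hemisphere W, so the sign is −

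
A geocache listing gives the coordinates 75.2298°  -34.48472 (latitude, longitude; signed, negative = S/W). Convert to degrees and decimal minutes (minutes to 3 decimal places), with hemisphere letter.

75° 13.788′ N, 34° 29.083′ W

Latitude: fractional part 0.229800 → 13.78800 minutes
Longitude is negative → W; |value| = 34.484720
Longitude: 34° + 0.484720 × 60 = 34° 29.08320′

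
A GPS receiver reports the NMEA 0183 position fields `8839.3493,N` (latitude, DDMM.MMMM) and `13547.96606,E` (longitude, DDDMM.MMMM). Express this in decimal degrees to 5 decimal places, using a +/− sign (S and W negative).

88.65582, 135.79943

φ: degrees = first 2 digits = 88, minutes = 39.3493; 88 + 39.3493/60 = 88.655822
N → positive
Longitude: split at 3 digits → 135° and 47.96606′; 135 + 47.96606/60 = 135.799434
E → positive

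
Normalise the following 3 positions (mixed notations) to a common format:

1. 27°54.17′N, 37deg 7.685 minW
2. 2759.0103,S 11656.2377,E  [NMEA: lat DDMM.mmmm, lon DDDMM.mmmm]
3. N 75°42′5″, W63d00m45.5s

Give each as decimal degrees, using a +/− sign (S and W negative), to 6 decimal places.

Point 1:
  Lat: 54.17′ = 0.902833°; total 27.9028333
  N → positive
  λ: 37 + 7.685/60 = 37.1280833
  hemisphere W, so the sign is −
Point 2:
  Latitude: split at 2 digits → 27° and 59.0103′; 27 + 59.0103/60 = 27.9835050
  S → negative
  Lon: degrees = first 3 digits = 116, minutes = 56.2377; 116 + 56.2377/60 = 116.9372950
  E ⇒ keep positive
Point 3:
  Lat: 75° + 42/60 + 5/3600 = 75 + 0.700000 + 0.001389 = 75.7013889
  N → positive
  Lon: 63° + 0/60 + 45.5/3600 = 63 + 0.000000 + 0.012639 = 63.0126389
  W ⇒ negate

1. 27.902833, -37.128083
2. -27.983505, 116.937295
3. 75.701389, -63.012639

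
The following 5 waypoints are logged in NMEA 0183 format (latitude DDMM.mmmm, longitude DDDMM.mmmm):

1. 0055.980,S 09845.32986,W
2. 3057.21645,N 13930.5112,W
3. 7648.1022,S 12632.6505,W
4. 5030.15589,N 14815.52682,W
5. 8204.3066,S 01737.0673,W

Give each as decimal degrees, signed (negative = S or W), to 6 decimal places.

1. -0.933000, -98.755498
2. 30.953608, -139.508520
3. -76.801703, -126.544175
4. 50.502598, -148.258780
5. -82.071777, -17.617788

Point 1:
  φ: split at 2 digits → 00° and 55.98′; 0 + 55.98/60 = 0.9330000
  S → negative
  Lon: degrees = first 3 digits = 98, minutes = 45.32986; 98 + 45.32986/60 = 98.7554977
  W ⇒ negate
Point 2:
  Lat: degrees = first 2 digits = 30, minutes = 57.21645; 30 + 57.21645/60 = 30.9536075
  N → positive
  λ: split at 3 digits → 139° and 30.5112′; 139 + 30.5112/60 = 139.5085200
  W ⇒ negate
Point 3:
  Latitude: degrees = first 2 digits = 76, minutes = 48.1022; 76 + 48.1022/60 = 76.8017033
  S → negative
  λ: split at 3 digits → 126° and 32.6505′; 126 + 32.6505/60 = 126.5441750
  W → negative
Point 4:
  Latitude: degrees = first 2 digits = 50, minutes = 30.15589; 50 + 30.15589/60 = 50.5025982
  N ⇒ keep positive
  Longitude: split at 3 digits → 148° and 15.52682′; 148 + 15.52682/60 = 148.2587803
  hemisphere W, so the sign is −
Point 5:
  φ: degrees = first 2 digits = 82, minutes = 4.3066; 82 + 4.3066/60 = 82.0717767
  S → negative
  λ: split at 3 digits → 017° and 37.0673′; 17 + 37.0673/60 = 17.6177883
  hemisphere W, so the sign is −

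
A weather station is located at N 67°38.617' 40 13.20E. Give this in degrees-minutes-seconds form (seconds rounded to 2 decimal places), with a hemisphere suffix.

Lat: 38.61700′ → 38′ and 0.61700 × 60 = 37.0200″
Longitude: 13.20000′ → 13′ and 0.20000 × 60 = 12.0000″

67°38′37.02″ N, 40°13′12.00″ E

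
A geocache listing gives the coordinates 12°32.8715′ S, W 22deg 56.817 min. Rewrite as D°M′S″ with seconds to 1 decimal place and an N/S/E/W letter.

φ: 32.87150′ → 32′ and 0.87150 × 60 = 52.290″
Longitude: fractional minutes 0.81700 × 60 = 49.020″

12°32′52.3″ S, 22°56′49.0″ W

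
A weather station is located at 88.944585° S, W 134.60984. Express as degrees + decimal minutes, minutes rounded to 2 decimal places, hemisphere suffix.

Latitude: minutes = (88.944585 − 88) × 60 = 56.6751
λ: fractional part 0.609840 → 36.5904 minutes

88° 56.68′ S, 134° 36.59′ W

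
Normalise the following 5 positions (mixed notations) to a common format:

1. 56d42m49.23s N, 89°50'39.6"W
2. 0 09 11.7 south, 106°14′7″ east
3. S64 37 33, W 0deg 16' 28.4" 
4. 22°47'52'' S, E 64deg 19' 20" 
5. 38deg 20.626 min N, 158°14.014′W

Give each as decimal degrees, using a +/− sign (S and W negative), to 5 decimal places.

1. 56.71368, -89.84433
2. -0.15325, 106.23528
3. -64.62583, -0.27456
4. -22.79778, 64.32222
5. 38.34377, -158.23357

Point 1:
  φ: 56 + 42/60 + 49.23/3600 = 56.713675
  N → positive
  Lon: 50′ + 39.6″ = 50.66000′; 89 + 50.66000/60 = 89.844333
  hemisphere W, so the sign is −
Point 2:
  Latitude: 9′ + 11.7″ = 9.19500′; 0 + 9.19500/60 = 0.153250
  S → negative
  Longitude: 106° + 14/60 + 7/3600 = 106 + 0.233333 + 0.001944 = 106.235278
  E → positive
Point 3:
  Latitude: 37′ + 33″ = 37.55000′; 64 + 37.55000/60 = 64.625833
  hemisphere S, so the sign is −
  Lon: 16′ + 28.4″ = 16.47333′; 0 + 16.47333/60 = 0.274556
  W → negative
Point 4:
  Lat: 22 + 47/60 + 52/3600 = 22.797778
  S ⇒ negate
  Longitude: 64 + 19/60 + 20/3600 = 64.322222
  E → positive
Point 5:
  φ: 20.626′ = 0.343767°; total 38.343767
  N ⇒ keep positive
  Lon: 14.014′ = 0.233567°; total 158.233567
  hemisphere W, so the sign is −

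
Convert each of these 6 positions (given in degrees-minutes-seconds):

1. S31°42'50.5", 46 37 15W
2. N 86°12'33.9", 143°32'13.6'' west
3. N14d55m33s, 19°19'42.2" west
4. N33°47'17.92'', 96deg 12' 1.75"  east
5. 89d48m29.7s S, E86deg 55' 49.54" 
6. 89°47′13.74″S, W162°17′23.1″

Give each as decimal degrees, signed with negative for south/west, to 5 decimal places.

1. -31.71403, -46.62083
2. 86.20942, -143.53711
3. 14.92583, -19.32839
4. 33.78831, 96.20049
5. -89.80825, 86.93043
6. -89.78715, -162.28975

Point 1:
  Lat: 31 + 42/60 + 50.5/3600 = 31.714028
  S ⇒ negate
  λ: 37′ + 15″ = 37.25000′; 46 + 37.25000/60 = 46.620833
  hemisphere W, so the sign is −
Point 2:
  φ: 86° + 12/60 + 33.9/3600 = 86 + 0.200000 + 0.009417 = 86.209417
  N ⇒ keep positive
  λ: 32′ + 13.6″ = 32.22667′; 143 + 32.22667/60 = 143.537111
  W ⇒ negate
Point 3:
  Latitude: 14° + 55/60 + 33/3600 = 14 + 0.916667 + 0.009167 = 14.925833
  N → positive
  Longitude: 19° + 19/60 + 42.2/3600 = 19 + 0.316667 + 0.011722 = 19.328389
  W ⇒ negate
Point 4:
  φ: 33° + 47/60 + 17.92/3600 = 33 + 0.783333 + 0.004978 = 33.788311
  N → positive
  Longitude: 96 + 12/60 + 1.75/3600 = 96.200486
  E → positive
Point 5:
  Lat: 48′ + 29.7″ = 48.49500′; 89 + 48.49500/60 = 89.808250
  S → negative
  Lon: 55′ + 49.54″ = 55.82567′; 86 + 55.82567/60 = 86.930428
  E ⇒ keep positive
Point 6:
  Latitude: 47′ + 13.74″ = 47.22900′; 89 + 47.22900/60 = 89.787150
  hemisphere S, so the sign is −
  Longitude: 162 + 17/60 + 23.1/3600 = 162.289750
  W → negative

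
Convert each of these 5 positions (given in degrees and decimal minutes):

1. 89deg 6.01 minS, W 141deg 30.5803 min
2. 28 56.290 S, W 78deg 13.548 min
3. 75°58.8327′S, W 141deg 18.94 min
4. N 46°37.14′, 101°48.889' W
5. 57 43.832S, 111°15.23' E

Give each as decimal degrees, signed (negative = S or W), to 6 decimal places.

Point 1:
  Lat: 89 + 6.01/60 = 89.1001667
  hemisphere S, so the sign is −
  Longitude: 30.5803′ = 0.509672°; total 141.5096717
  W → negative
Point 2:
  φ: 28 + 56.29/60 = 28.9381667
  S ⇒ negate
  Lon: 78 + 13.548/60 = 78.2258000
  W ⇒ negate
Point 3:
  φ: 75 + 58.8327/60 = 75.9805450
  S ⇒ negate
  Longitude: 141 + 18.94/60 = 141.3156667
  W ⇒ negate
Point 4:
  Latitude: 37.14′ = 0.619000°; total 46.6190000
  N ⇒ keep positive
  λ: 101 + 48.889/60 = 101.8148167
  W → negative
Point 5:
  Latitude: 43.832′ = 0.730533°; total 57.7305333
  S → negative
  Lon: 15.23′ = 0.253833°; total 111.2538333
  E → positive

1. -89.100167, -141.509672
2. -28.938167, -78.225800
3. -75.980545, -141.315667
4. 46.619000, -101.814817
5. -57.730533, 111.253833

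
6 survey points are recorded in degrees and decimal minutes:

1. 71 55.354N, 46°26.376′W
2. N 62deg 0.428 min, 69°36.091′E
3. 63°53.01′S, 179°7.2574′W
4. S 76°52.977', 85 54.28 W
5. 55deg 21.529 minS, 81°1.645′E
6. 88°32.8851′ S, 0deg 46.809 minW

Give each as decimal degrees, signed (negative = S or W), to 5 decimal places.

Point 1:
  Latitude: 71 + 55.354/60 = 71.922567
  N → positive
  Longitude: 26.376′ = 0.439600°; total 46.439600
  W ⇒ negate
Point 2:
  φ: 62 + 0.428/60 = 62.007133
  N ⇒ keep positive
  Longitude: 36.091′ = 0.601517°; total 69.601517
  E → positive
Point 3:
  Latitude: 53.01′ = 0.883500°; total 63.883500
  S ⇒ negate
  Longitude: 179 + 7.2574/60 = 179.120957
  W ⇒ negate
Point 4:
  Lat: 76 + 52.977/60 = 76.882950
  S ⇒ negate
  λ: 85 + 54.28/60 = 85.904667
  W ⇒ negate
Point 5:
  Lat: 21.529′ = 0.358817°; total 55.358817
  hemisphere S, so the sign is −
  Longitude: 81 + 1.645/60 = 81.027417
  E → positive
Point 6:
  Lat: 88 + 32.8851/60 = 88.548085
  hemisphere S, so the sign is −
  Lon: 46.809′ = 0.780150°; total 0.780150
  W → negative

1. 71.92257, -46.43960
2. 62.00713, 69.60152
3. -63.88350, -179.12096
4. -76.88295, -85.90467
5. -55.35882, 81.02742
6. -88.54809, -0.78015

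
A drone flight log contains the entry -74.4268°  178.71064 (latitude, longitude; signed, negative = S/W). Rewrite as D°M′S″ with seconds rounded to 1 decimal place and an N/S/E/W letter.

Latitude is negative → S; |value| = 74.426800
φ: whole degrees 74; 25.60800′ → 25′ and 36.480″
Longitude: 0.710640 × 60 = 42.63840′ → 42′, remainder × 60 = 38.304″

74°25′36.5″ S, 178°42′38.3″ E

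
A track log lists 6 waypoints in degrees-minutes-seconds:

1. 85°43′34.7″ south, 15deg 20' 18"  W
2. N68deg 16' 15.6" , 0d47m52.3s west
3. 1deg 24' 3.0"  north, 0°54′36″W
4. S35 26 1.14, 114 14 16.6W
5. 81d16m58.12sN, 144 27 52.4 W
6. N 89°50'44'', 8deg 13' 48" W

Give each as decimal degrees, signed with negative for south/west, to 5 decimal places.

1. -85.72631, -15.33833
2. 68.27100, -0.79786
3. 1.40083, -0.91000
4. -35.43365, -114.23794
5. 81.28281, -144.46456
6. 89.84556, -8.23000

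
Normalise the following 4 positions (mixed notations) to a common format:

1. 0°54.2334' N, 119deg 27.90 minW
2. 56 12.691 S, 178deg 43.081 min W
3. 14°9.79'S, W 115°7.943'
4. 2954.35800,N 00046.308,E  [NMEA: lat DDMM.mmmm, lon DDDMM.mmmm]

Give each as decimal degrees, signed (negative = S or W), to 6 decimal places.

Point 1:
  φ: 0 + 54.2334/60 = 0.9038900
  N ⇒ keep positive
  Longitude: 119 + 27.9/60 = 119.4650000
  hemisphere W, so the sign is −
Point 2:
  Lat: 12.691′ = 0.211517°; total 56.2115167
  hemisphere S, so the sign is −
  Longitude: 43.081′ = 0.718017°; total 178.7180167
  W ⇒ negate
Point 3:
  Lat: 9.79′ = 0.163167°; total 14.1631667
  S ⇒ negate
  Lon: 115 + 7.943/60 = 115.1323833
  hemisphere W, so the sign is −
Point 4:
  Latitude: split at 2 digits → 29° and 54.358′; 29 + 54.358/60 = 29.9059667
  N ⇒ keep positive
  Lon: split at 3 digits → 000° and 46.308′; 0 + 46.308/60 = 0.7718000
  E ⇒ keep positive

1. 0.903890, -119.465000
2. -56.211517, -178.718017
3. -14.163167, -115.132383
4. 29.905967, 0.771800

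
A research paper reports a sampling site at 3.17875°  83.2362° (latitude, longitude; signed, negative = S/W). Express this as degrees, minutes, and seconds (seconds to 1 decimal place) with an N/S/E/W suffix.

3°10′43.5″ N, 83°14′10.3″ E

φ: 0.178750 × 60 = 10.72500′ → 10′, remainder × 60 = 43.500″
Longitude: whole degrees 83; 14.17200′ → 14′ and 10.320″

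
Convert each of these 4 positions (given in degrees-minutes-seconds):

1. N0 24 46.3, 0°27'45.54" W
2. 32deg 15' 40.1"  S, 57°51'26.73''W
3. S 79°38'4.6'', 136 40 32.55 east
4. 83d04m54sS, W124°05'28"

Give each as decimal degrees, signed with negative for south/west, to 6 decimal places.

1. 0.412861, -0.462650
2. -32.261139, -57.857425
3. -79.634611, 136.675708
4. -83.081667, -124.091111

Point 1:
  Latitude: 24′ + 46.3″ = 24.77167′; 0 + 24.77167/60 = 0.4128611
  N → positive
  Lon: 27′ + 45.54″ = 27.75900′; 0 + 27.75900/60 = 0.4626500
  W ⇒ negate
Point 2:
  Lat: 32 + 15/60 + 40.1/3600 = 32.2611389
  S → negative
  λ: 51′ + 26.73″ = 51.44550′; 57 + 51.44550/60 = 57.8574250
  W → negative
Point 3:
  Lat: 79 + 38/60 + 4.6/3600 = 79.6346111
  hemisphere S, so the sign is −
  Longitude: 40′ + 32.55″ = 40.54250′; 136 + 40.54250/60 = 136.6757083
  E → positive
Point 4:
  φ: 83 + 4/60 + 54/3600 = 83.0816667
  S ⇒ negate
  λ: 5′ + 28″ = 5.46667′; 124 + 5.46667/60 = 124.0911111
  W ⇒ negate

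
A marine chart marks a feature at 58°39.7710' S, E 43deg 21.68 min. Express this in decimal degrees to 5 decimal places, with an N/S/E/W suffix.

58.66285° S, 43.36133° E

Latitude: 39.771′ = 0.662850°; total 58.662850
λ: 21.68′ = 0.361333°; total 43.361333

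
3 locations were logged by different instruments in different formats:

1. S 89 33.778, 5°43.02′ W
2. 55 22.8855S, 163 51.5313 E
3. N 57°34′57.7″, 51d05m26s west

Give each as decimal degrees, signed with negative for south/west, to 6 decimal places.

1. -89.562967, -5.717000
2. -55.381425, 163.858855
3. 57.582694, -51.090556

Point 1:
  Lat: 89 + 33.778/60 = 89.5629667
  S → negative
  λ: 5 + 43.02/60 = 5.7170000
  W ⇒ negate
Point 2:
  Lat: 55 + 22.8855/60 = 55.3814250
  S → negative
  Lon: 163 + 51.5313/60 = 163.8588550
  E ⇒ keep positive
Point 3:
  Lat: 57° + 34/60 + 57.7/3600 = 57 + 0.566667 + 0.016028 = 57.5826944
  N ⇒ keep positive
  λ: 5′ + 26″ = 5.43333′; 51 + 5.43333/60 = 51.0905556
  hemisphere W, so the sign is −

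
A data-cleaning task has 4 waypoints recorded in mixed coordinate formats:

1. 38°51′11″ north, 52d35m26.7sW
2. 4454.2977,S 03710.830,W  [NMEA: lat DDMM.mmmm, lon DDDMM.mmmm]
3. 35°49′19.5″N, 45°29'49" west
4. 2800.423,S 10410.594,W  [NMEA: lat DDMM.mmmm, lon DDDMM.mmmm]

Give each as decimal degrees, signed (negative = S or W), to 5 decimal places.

1. 38.85306, -52.59075
2. -44.90496, -37.18050
3. 35.82208, -45.49694
4. -28.00705, -104.17657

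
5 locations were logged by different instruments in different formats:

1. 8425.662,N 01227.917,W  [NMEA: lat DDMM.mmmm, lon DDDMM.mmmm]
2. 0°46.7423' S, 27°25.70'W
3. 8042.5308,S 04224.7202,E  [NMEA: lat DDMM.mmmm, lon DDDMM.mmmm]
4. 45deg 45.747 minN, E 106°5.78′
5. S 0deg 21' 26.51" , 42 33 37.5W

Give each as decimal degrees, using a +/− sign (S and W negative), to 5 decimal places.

Point 1:
  Latitude: degrees = first 2 digits = 84, minutes = 25.662; 84 + 25.662/60 = 84.427700
  N ⇒ keep positive
  λ: degrees = first 3 digits = 12, minutes = 27.917; 12 + 27.917/60 = 12.465283
  W ⇒ negate
Point 2:
  Lat: 0 + 46.7423/60 = 0.779038
  hemisphere S, so the sign is −
  Longitude: 27 + 25.7/60 = 27.428333
  hemisphere W, so the sign is −
Point 3:
  Lat: degrees = first 2 digits = 80, minutes = 42.5308; 80 + 42.5308/60 = 80.708847
  S → negative
  Lon: degrees = first 3 digits = 42, minutes = 24.7202; 42 + 24.7202/60 = 42.412003
  E ⇒ keep positive
Point 4:
  φ: 45.747′ = 0.762450°; total 45.762450
  N → positive
  Lon: 5.78′ = 0.096333°; total 106.096333
  E ⇒ keep positive
Point 5:
  Latitude: 0° + 21/60 + 26.51/3600 = 0 + 0.350000 + 0.007364 = 0.357364
  S → negative
  λ: 42 + 33/60 + 37.5/3600 = 42.560417
  hemisphere W, so the sign is −

1. 84.42770, -12.46528
2. -0.77904, -27.42833
3. -80.70885, 42.41200
4. 45.76245, 106.09633
5. -0.35736, -42.56042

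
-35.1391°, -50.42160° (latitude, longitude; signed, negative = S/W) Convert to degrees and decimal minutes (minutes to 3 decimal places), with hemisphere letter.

35° 8.346′ S, 50° 25.296′ W

Latitude is negative → S; |value| = 35.139100
Lat: 35° + 0.139100 × 60 = 35° 8.34600′
Longitude is negative → W; |value| = 50.421600
λ: minutes = (50.421600 − 50) × 60 = 25.29600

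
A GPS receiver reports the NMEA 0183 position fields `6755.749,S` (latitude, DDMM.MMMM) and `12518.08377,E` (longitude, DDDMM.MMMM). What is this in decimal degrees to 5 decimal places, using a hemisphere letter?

φ: split at 2 digits → 67° and 55.749′; 67 + 55.749/60 = 67.929150
λ: degrees = first 3 digits = 125, minutes = 18.08377; 125 + 18.08377/60 = 125.301396

67.92915° S, 125.30140° E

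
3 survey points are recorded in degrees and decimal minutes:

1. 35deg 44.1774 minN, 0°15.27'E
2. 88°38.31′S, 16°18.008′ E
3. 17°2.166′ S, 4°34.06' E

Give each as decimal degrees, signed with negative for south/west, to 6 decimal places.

Point 1:
  φ: 44.1774′ = 0.736290°; total 35.7362900
  N ⇒ keep positive
  Lon: 15.27′ = 0.254500°; total 0.2545000
  E → positive
Point 2:
  φ: 88 + 38.31/60 = 88.6385000
  S → negative
  Lon: 18.008′ = 0.300133°; total 16.3001333
  E → positive
Point 3:
  φ: 2.166′ = 0.036100°; total 17.0361000
  S → negative
  Lon: 4 + 34.06/60 = 4.5676667
  E → positive

1. 35.736290, 0.254500
2. -88.638500, 16.300133
3. -17.036100, 4.567667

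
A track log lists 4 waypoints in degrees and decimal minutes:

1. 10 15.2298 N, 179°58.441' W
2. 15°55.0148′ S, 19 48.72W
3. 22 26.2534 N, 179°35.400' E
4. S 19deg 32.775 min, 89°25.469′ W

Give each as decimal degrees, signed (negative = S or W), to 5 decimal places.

Point 1:
  φ: 15.2298′ = 0.253830°; total 10.253830
  N ⇒ keep positive
  λ: 58.441′ = 0.974017°; total 179.974017
  W ⇒ negate
Point 2:
  Latitude: 15 + 55.0148/60 = 15.916913
  S ⇒ negate
  Longitude: 48.72′ = 0.812000°; total 19.812000
  W ⇒ negate
Point 3:
  Latitude: 26.2534′ = 0.437557°; total 22.437557
  N → positive
  Longitude: 179 + 35.4/60 = 179.590000
  E ⇒ keep positive
Point 4:
  Lat: 19 + 32.775/60 = 19.546250
  S → negative
  λ: 25.469′ = 0.424483°; total 89.424483
  hemisphere W, so the sign is −

1. 10.25383, -179.97402
2. -15.91691, -19.81200
3. 22.43756, 179.59000
4. -19.54625, -89.42448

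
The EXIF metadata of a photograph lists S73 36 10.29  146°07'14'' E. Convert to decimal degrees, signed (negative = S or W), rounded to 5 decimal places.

-73.60286, 146.12056

Latitude: 36′ + 10.29″ = 36.17150′; 73 + 36.17150/60 = 73.602858
S → negative
Longitude: 7′ + 14″ = 7.23333′; 146 + 7.23333/60 = 146.120556
E → positive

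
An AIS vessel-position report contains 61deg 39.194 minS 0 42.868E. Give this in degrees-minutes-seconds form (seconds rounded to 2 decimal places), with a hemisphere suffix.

61°39′11.64″ S, 0°42′52.08″ E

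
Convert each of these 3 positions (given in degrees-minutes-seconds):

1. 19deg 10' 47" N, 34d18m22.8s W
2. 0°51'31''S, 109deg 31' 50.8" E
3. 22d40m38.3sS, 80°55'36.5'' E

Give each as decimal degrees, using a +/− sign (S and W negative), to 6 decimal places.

1. 19.179722, -34.306333
2. -0.858611, 109.530778
3. -22.677306, 80.926806

Point 1:
  φ: 10′ + 47″ = 10.78333′; 19 + 10.78333/60 = 19.1797222
  N → positive
  Longitude: 34 + 18/60 + 22.8/3600 = 34.3063333
  W → negative
Point 2:
  φ: 0° + 51/60 + 31/3600 = 0 + 0.850000 + 0.008611 = 0.8586111
  S → negative
  λ: 109° + 31/60 + 50.8/3600 = 109 + 0.516667 + 0.014111 = 109.5307778
  E ⇒ keep positive
Point 3:
  Latitude: 22 + 40/60 + 38.3/3600 = 22.6773056
  S ⇒ negate
  Lon: 55′ + 36.5″ = 55.60833′; 80 + 55.60833/60 = 80.9268056
  E ⇒ keep positive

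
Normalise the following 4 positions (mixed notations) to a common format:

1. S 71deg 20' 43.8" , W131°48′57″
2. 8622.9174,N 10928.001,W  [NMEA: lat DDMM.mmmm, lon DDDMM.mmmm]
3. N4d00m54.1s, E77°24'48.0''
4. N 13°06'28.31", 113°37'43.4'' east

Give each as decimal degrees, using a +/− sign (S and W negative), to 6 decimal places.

Point 1:
  Latitude: 71° + 20/60 + 43.8/3600 = 71 + 0.333333 + 0.012167 = 71.3455000
  S ⇒ negate
  Lon: 48′ + 57″ = 48.95000′; 131 + 48.95000/60 = 131.8158333
  W → negative
Point 2:
  Latitude: degrees = first 2 digits = 86, minutes = 22.9174; 86 + 22.9174/60 = 86.3819567
  N ⇒ keep positive
  λ: degrees = first 3 digits = 109, minutes = 28.001; 109 + 28.001/60 = 109.4666833
  W → negative
Point 3:
  φ: 4 + 0/60 + 54.1/3600 = 4.0150278
  N → positive
  Lon: 77 + 24/60 + 48/3600 = 77.4133333
  E ⇒ keep positive
Point 4:
  Lat: 6′ + 28.31″ = 6.47183′; 13 + 6.47183/60 = 13.1078639
  N ⇒ keep positive
  λ: 113° + 37/60 + 43.4/3600 = 113 + 0.616667 + 0.012056 = 113.6287222
  E ⇒ keep positive

1. -71.345500, -131.815833
2. 86.381957, -109.466683
3. 4.015028, 77.413333
4. 13.107864, 113.628722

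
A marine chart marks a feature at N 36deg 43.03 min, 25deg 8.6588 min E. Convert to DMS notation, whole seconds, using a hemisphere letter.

Latitude: 43.03000′ → 43′ and 0.03000 × 60 = 1.80″
Lon: 8.65880′ → 8′ and 0.65880 × 60 = 39.53″

36°43′2″ N, 25°08′40″ E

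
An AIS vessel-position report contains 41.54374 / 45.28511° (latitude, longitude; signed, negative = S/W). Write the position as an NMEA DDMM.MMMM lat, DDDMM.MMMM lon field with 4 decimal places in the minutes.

Lat: 41° + 0.543740 × 60 = 41° 32.624400′
Lon: fractional part 0.285110 → 17.106600 minutes

4132.6244,N / 04517.1066,E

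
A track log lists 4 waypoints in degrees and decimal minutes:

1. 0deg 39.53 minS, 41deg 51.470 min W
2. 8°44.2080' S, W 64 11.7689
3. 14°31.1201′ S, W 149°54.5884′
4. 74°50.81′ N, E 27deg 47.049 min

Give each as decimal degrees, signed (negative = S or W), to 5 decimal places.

Point 1:
  φ: 39.53′ = 0.658833°; total 0.658833
  S ⇒ negate
  λ: 51.47′ = 0.857833°; total 41.857833
  hemisphere W, so the sign is −
Point 2:
  Lat: 8 + 44.208/60 = 8.736800
  S ⇒ negate
  Lon: 11.7689′ = 0.196148°; total 64.196148
  W ⇒ negate
Point 3:
  Latitude: 31.1201′ = 0.518668°; total 14.518668
  S → negative
  Longitude: 54.5884′ = 0.909807°; total 149.909807
  W ⇒ negate
Point 4:
  φ: 74 + 50.81/60 = 74.846833
  N → positive
  λ: 27 + 47.049/60 = 27.784150
  E → positive

1. -0.65883, -41.85783
2. -8.73680, -64.19615
3. -14.51867, -149.90981
4. 74.84683, 27.78415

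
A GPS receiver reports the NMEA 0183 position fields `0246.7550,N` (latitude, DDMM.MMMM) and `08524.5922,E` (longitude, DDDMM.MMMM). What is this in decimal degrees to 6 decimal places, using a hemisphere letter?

2.779250° N, 85.409870° E

Latitude: degrees = first 2 digits = 2, minutes = 46.755; 2 + 46.755/60 = 2.7792500
Lon: degrees = first 3 digits = 85, minutes = 24.5922; 85 + 24.5922/60 = 85.4098700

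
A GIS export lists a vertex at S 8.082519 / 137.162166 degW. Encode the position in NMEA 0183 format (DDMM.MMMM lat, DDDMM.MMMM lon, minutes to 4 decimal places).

Lat: 8° + 0.082519 × 60 = 8° 4.951140′
Longitude: 137° + 0.162166 × 60 = 137° 9.729960′

0804.9511,S / 13709.7300,W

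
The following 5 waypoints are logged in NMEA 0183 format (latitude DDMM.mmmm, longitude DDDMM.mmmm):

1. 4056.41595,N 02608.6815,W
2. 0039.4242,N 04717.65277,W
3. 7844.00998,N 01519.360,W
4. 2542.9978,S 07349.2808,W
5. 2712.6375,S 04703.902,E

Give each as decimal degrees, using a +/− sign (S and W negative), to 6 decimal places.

1. 40.940266, -26.144692
2. 0.657070, -47.294213
3. 78.733500, -15.322667
4. -25.716630, -73.821347
5. -27.210625, 47.065033

Point 1:
  φ: split at 2 digits → 40° and 56.41595′; 40 + 56.41595/60 = 40.9402658
  N ⇒ keep positive
  Longitude: split at 3 digits → 026° and 8.6815′; 26 + 8.6815/60 = 26.1446917
  W → negative
Point 2:
  Lat: split at 2 digits → 00° and 39.4242′; 0 + 39.4242/60 = 0.6570700
  N → positive
  Lon: split at 3 digits → 047° and 17.65277′; 47 + 17.65277/60 = 47.2942128
  hemisphere W, so the sign is −
Point 3:
  Lat: split at 2 digits → 78° and 44.00998′; 78 + 44.00998/60 = 78.7334997
  N ⇒ keep positive
  Longitude: degrees = first 3 digits = 15, minutes = 19.36; 15 + 19.36/60 = 15.3226667
  hemisphere W, so the sign is −
Point 4:
  Lat: split at 2 digits → 25° and 42.9978′; 25 + 42.9978/60 = 25.7166300
  hemisphere S, so the sign is −
  Lon: split at 3 digits → 073° and 49.2808′; 73 + 49.2808/60 = 73.8213467
  hemisphere W, so the sign is −
Point 5:
  Lat: split at 2 digits → 27° and 12.6375′; 27 + 12.6375/60 = 27.2106250
  S → negative
  λ: degrees = first 3 digits = 47, minutes = 3.902; 47 + 3.902/60 = 47.0650333
  E ⇒ keep positive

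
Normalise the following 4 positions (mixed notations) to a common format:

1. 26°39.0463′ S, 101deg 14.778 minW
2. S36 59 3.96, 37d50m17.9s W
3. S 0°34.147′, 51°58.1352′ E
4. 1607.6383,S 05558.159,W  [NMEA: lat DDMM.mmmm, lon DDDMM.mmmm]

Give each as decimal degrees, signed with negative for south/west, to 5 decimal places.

1. -26.65077, -101.24630
2. -36.98443, -37.83831
3. -0.56912, 51.96892
4. -16.12731, -55.96932

Point 1:
  Lat: 26 + 39.0463/60 = 26.650772
  hemisphere S, so the sign is −
  Lon: 14.778′ = 0.246300°; total 101.246300
  hemisphere W, so the sign is −
Point 2:
  φ: 36 + 59/60 + 3.96/3600 = 36.984433
  S → negative
  Longitude: 37 + 50/60 + 17.9/3600 = 37.838306
  W ⇒ negate
Point 3:
  Lat: 34.147′ = 0.569117°; total 0.569117
  hemisphere S, so the sign is −
  Longitude: 51 + 58.1352/60 = 51.968920
  E → positive
Point 4:
  φ: split at 2 digits → 16° and 7.6383′; 16 + 7.6383/60 = 16.127305
  S ⇒ negate
  Lon: degrees = first 3 digits = 55, minutes = 58.159; 55 + 58.159/60 = 55.969317
  hemisphere W, so the sign is −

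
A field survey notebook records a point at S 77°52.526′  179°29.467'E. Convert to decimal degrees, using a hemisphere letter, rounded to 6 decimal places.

77.875433° S, 179.491117° E

φ: 77 + 52.526/60 = 77.8754333
Lon: 179 + 29.467/60 = 179.4911167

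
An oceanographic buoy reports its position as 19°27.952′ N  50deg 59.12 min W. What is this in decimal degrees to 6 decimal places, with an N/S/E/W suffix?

19.465867° N, 50.985333° W

Latitude: 19 + 27.952/60 = 19.4658667
Lon: 59.12′ = 0.985333°; total 50.9853333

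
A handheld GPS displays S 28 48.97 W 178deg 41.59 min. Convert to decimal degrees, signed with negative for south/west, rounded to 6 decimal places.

-28.816167, -178.693167

φ: 48.97′ = 0.816167°; total 28.8161667
S ⇒ negate
Longitude: 178 + 41.59/60 = 178.6931667
W ⇒ negate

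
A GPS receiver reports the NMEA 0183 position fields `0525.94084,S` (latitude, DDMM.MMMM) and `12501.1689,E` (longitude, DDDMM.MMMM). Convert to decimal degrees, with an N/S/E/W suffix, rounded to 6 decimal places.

5.432347° S, 125.019482° E

φ: degrees = first 2 digits = 5, minutes = 25.94084; 5 + 25.94084/60 = 5.4323473
Lon: degrees = first 3 digits = 125, minutes = 1.1689; 125 + 1.1689/60 = 125.0194817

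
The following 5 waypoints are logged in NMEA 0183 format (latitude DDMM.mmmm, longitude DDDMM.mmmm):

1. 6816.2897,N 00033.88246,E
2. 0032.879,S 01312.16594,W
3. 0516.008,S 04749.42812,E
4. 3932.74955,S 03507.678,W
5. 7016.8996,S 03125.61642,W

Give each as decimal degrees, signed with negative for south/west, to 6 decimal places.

Point 1:
  Latitude: split at 2 digits → 68° and 16.2897′; 68 + 16.2897/60 = 68.2714950
  N ⇒ keep positive
  Lon: split at 3 digits → 000° and 33.88246′; 0 + 33.88246/60 = 0.5647077
  E → positive
Point 2:
  φ: split at 2 digits → 00° and 32.879′; 0 + 32.879/60 = 0.5479833
  S → negative
  λ: split at 3 digits → 013° and 12.16594′; 13 + 12.16594/60 = 13.2027657
  W → negative
Point 3:
  Latitude: degrees = first 2 digits = 5, minutes = 16.008; 5 + 16.008/60 = 5.2668000
  S → negative
  Lon: split at 3 digits → 047° and 49.42812′; 47 + 49.42812/60 = 47.8238020
  E → positive
Point 4:
  φ: degrees = first 2 digits = 39, minutes = 32.74955; 39 + 32.74955/60 = 39.5458258
  hemisphere S, so the sign is −
  Lon: degrees = first 3 digits = 35, minutes = 7.678; 35 + 7.678/60 = 35.1279667
  W → negative
Point 5:
  φ: split at 2 digits → 70° and 16.8996′; 70 + 16.8996/60 = 70.2816600
  hemisphere S, so the sign is −
  λ: degrees = first 3 digits = 31, minutes = 25.61642; 31 + 25.61642/60 = 31.4269403
  W → negative

1. 68.271495, 0.564708
2. -0.547983, -13.202766
3. -5.266800, 47.823802
4. -39.545826, -35.127967
5. -70.281660, -31.426940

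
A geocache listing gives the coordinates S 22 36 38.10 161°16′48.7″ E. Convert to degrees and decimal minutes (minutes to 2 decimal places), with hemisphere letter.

22° 36.64′ S, 161° 16.81′ E

Lat: 36 + 38.1/60 = 36.6350′
λ: 16 + 48.7/60 = 16.8117′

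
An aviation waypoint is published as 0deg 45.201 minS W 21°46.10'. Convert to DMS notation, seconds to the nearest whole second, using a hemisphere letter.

φ: fractional minutes 0.20100 × 60 = 12.06″
Lon: fractional minutes 0.10000 × 60 = 6.00″

0°45′12″ S, 21°46′6″ W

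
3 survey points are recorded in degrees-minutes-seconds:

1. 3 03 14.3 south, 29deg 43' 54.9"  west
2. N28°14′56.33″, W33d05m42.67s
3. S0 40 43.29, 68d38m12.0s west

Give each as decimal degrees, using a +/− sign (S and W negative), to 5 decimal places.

1. -3.05397, -29.73192
2. 28.24898, -33.09519
3. -0.67869, -68.63667

Point 1:
  Lat: 3′ + 14.3″ = 3.23833′; 3 + 3.23833/60 = 3.053972
  hemisphere S, so the sign is −
  Longitude: 43′ + 54.9″ = 43.91500′; 29 + 43.91500/60 = 29.731917
  hemisphere W, so the sign is −
Point 2:
  Lat: 28 + 14/60 + 56.33/3600 = 28.248981
  N ⇒ keep positive
  Lon: 33 + 5/60 + 42.67/3600 = 33.095186
  W ⇒ negate
Point 3:
  Lat: 0° + 40/60 + 43.29/3600 = 0 + 0.666667 + 0.012025 = 0.678692
  hemisphere S, so the sign is −
  Lon: 68° + 38/60 + 12/3600 = 68 + 0.633333 + 0.003333 = 68.636667
  W ⇒ negate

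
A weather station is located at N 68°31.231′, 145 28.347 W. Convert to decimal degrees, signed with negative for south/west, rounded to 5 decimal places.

68.52052, -145.47245

Lat: 31.231′ = 0.520517°; total 68.520517
N → positive
Lon: 28.347′ = 0.472450°; total 145.472450
W ⇒ negate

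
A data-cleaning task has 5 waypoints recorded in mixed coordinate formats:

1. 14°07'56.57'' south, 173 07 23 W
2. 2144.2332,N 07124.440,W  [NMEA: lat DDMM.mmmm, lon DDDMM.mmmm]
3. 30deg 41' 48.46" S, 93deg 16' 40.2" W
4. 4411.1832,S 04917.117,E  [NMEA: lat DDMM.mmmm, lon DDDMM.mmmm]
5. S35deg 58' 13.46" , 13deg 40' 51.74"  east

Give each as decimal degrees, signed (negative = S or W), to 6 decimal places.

Point 1:
  φ: 14° + 7/60 + 56.57/3600 = 14 + 0.116667 + 0.015714 = 14.1323806
  S ⇒ negate
  λ: 173 + 7/60 + 23/3600 = 173.1230556
  W → negative
Point 2:
  Lat: split at 2 digits → 21° and 44.2332′; 21 + 44.2332/60 = 21.7372200
  N ⇒ keep positive
  Lon: split at 3 digits → 071° and 24.44′; 71 + 24.44/60 = 71.4073333
  W ⇒ negate
Point 3:
  Latitude: 30 + 41/60 + 48.46/3600 = 30.6967944
  S ⇒ negate
  Lon: 93° + 16/60 + 40.2/3600 = 93 + 0.266667 + 0.011167 = 93.2778333
  hemisphere W, so the sign is −
Point 4:
  Lat: split at 2 digits → 44° and 11.1832′; 44 + 11.1832/60 = 44.1863867
  S ⇒ negate
  Lon: split at 3 digits → 049° and 17.117′; 49 + 17.117/60 = 49.2852833
  E → positive
Point 5:
  Lat: 58′ + 13.46″ = 58.22433′; 35 + 58.22433/60 = 35.9704056
  S → negative
  λ: 40′ + 51.74″ = 40.86233′; 13 + 40.86233/60 = 13.6810389
  E ⇒ keep positive

1. -14.132381, -173.123056
2. 21.737220, -71.407333
3. -30.696794, -93.277833
4. -44.186387, 49.285283
5. -35.970406, 13.681039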